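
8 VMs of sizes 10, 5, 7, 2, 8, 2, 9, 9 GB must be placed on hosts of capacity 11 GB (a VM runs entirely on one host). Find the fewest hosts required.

Total = 10 + 9 + 9 + 8 + 7 + 5 + 2 + 2 = 52 GB.
Lower bound: ⌈52/11⌉ = 5 hosts.
A packing using 6 hosts:
  host 1: 10 = 10
  host 2: 9 + 2 = 11
  host 3: 9 + 2 = 11
  host 4: 8 = 8
  host 5: 7 = 7
  host 6: 5 = 5
No arrangement into 5 hosts stays within capacity, so 6 is optimal.

6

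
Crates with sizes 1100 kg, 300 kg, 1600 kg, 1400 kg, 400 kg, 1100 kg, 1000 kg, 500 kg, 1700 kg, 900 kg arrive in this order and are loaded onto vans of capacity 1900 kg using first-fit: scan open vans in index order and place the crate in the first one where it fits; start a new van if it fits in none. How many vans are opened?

6

  1100 → van 1 (new)  [load 1100/1900]
  300 → van 1  [load 1400/1900]
  1600 → van 2 (new)  [load 1600/1900]
  1400 → van 3 (new)  [load 1400/1900]
  400 → van 1  [load 1800/1900]
  1100 → van 4 (new)  [load 1100/1900]
  1000 → van 5 (new)  [load 1000/1900]
  500 → van 3  [load 1900/1900]
  1700 → van 6 (new)  [load 1700/1900]
  900 → van 5  [load 1900/1900]
6 vans opened.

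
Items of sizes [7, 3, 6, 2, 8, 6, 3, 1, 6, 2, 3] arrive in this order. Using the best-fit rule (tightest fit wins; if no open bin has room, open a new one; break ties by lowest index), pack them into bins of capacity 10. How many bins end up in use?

  7 → bin 1 (new)  [load 7/10]
  3 → bin 1  [load 10/10]
  6 → bin 2 (new)  [load 6/10]
  2 → bin 2  [load 8/10]
  8 → bin 3 (new)  [load 8/10]
  6 → bin 4 (new)  [load 6/10]
  3 → bin 4  [load 9/10]
  1 → bin 4  [load 10/10]
  6 → bin 5 (new)  [load 6/10]
  2 → bin 2  [load 10/10]
  3 → bin 5  [load 9/10]
5 bins opened.

5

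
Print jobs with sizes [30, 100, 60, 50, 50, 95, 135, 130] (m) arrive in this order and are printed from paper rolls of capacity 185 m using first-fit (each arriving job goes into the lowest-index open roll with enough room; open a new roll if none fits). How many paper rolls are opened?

5

  30 → roll 1 (new)  [load 30/185]
  100 → roll 1  [load 130/185]
  60 → roll 2 (new)  [load 60/185]
  50 → roll 1  [load 180/185]
  50 → roll 2  [load 110/185]
  95 → roll 3 (new)  [load 95/185]
  135 → roll 4 (new)  [load 135/185]
  130 → roll 5 (new)  [load 130/185]
5 paper rolls opened.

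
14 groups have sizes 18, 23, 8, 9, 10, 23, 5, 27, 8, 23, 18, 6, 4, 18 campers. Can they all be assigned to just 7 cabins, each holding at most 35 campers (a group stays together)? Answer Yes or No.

A valid assignment using 7 cabins:
  cabin 1: 27 + 8 = 35
  cabin 2: 23 + 10 = 33
  cabin 3: 23 + 9 = 32
  cabin 4: 23 + 8 + 4 = 35
  cabin 5: 18 + 6 + 5 = 29
  cabin 6: 18 = 18
  cabin 7: 18 = 18
Every load is within 35 campers, so 7 cabins suffice.

Yes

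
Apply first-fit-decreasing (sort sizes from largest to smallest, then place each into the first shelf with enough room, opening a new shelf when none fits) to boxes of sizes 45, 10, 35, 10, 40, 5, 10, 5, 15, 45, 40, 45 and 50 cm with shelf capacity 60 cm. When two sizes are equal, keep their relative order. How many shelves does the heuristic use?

Sorted descending: 50, 45, 45, 45, 40, 40, 35, 15, 10, 10, 10, 5, 5.
  50 → shelf 1 (new)  [load 50/60]
  45 → shelf 2 (new)  [load 45/60]
  45 → shelf 3 (new)  [load 45/60]
  45 → shelf 4 (new)  [load 45/60]
  40 → shelf 5 (new)  [load 40/60]
  40 → shelf 6 (new)  [load 40/60]
  35 → shelf 7 (new)  [load 35/60]
  15 → shelf 2  [load 60/60]
  10 → shelf 1  [load 60/60]
  10 → shelf 3  [load 55/60]
  10 → shelf 4  [load 55/60]
  5 → shelf 3  [load 60/60]
  5 → shelf 4  [load 60/60]
7 shelves opened.

7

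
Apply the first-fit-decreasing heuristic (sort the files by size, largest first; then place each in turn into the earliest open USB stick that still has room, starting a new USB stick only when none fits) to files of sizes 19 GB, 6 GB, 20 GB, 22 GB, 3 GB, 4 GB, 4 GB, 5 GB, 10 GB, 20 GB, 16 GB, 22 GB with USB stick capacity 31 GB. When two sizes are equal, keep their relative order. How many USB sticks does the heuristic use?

6

Sorted descending: 22, 22, 20, 20, 19, 16, 10, 6, 5, 4, 4, 3.
  22 → USB stick 1 (new)  [load 22/31]
  22 → USB stick 2 (new)  [load 22/31]
  20 → USB stick 3 (new)  [load 20/31]
  20 → USB stick 4 (new)  [load 20/31]
  19 → USB stick 5 (new)  [load 19/31]
  16 → USB stick 6 (new)  [load 16/31]
  10 → USB stick 3  [load 30/31]
  6 → USB stick 1  [load 28/31]
  5 → USB stick 2  [load 27/31]
  4 → USB stick 2  [load 31/31]
  4 → USB stick 4  [load 24/31]
  3 → USB stick 1  [load 31/31]
6 USB sticks opened.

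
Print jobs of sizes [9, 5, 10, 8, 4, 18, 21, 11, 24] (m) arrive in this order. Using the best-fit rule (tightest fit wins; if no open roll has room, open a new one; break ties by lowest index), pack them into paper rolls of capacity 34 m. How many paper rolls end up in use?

4

  9 → roll 1 (new)  [load 9/34]
  5 → roll 1  [load 14/34]
  10 → roll 1  [load 24/34]
  8 → roll 1  [load 32/34]
  4 → roll 2 (new)  [load 4/34]
  18 → roll 2  [load 22/34]
  21 → roll 3 (new)  [load 21/34]
  11 → roll 2  [load 33/34]
  24 → roll 4 (new)  [load 24/34]
4 paper rolls opened.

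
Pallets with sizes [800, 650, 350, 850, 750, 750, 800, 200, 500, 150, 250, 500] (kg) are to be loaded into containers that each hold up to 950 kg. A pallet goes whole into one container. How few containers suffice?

Total = 850 + 800 + 800 + 750 + 750 + 650 + 500 + 500 + 350 + 250 + 200 + 150 = 6550 kg.
Lower bound: ⌈6550/950⌉ = 7 containers.
Also, 8 pallets each exceed 475 kg, and no two of those can share a container, so at least 8 containers are needed.
A packing using 8 containers:
  container 1: 850 = 850
  container 2: 800 + 150 = 950
  container 3: 800 = 800
  container 4: 750 + 200 = 950
  container 5: 750 = 750
  container 6: 650 + 250 = 900
  container 7: 500 + 350 = 850
  container 8: 500 = 500
This matches the lower bound, so 8 is optimal.

8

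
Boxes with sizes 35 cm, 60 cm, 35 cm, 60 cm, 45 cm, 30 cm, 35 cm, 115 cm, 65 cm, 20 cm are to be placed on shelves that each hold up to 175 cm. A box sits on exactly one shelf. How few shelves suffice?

3

Total = 115 + 65 + 60 + 60 + 45 + 35 + 35 + 35 + 30 + 20 = 500 cm.
Lower bound: ⌈500/175⌉ = 3 shelves.
A packing using 3 shelves:
  shelf 1: 115 + 60 = 175
  shelf 2: 65 + 60 + 45 = 170
  shelf 3: 35 + 35 + 35 + 30 + 20 = 155
This matches the lower bound, so 3 is optimal.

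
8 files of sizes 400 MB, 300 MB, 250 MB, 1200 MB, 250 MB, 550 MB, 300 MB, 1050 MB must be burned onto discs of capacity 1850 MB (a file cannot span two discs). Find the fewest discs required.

3

Total = 1200 + 1050 + 550 + 400 + 300 + 300 + 250 + 250 = 4300 MB.
Lower bound: ⌈4300/1850⌉ = 3 discs.
A packing using 3 discs:
  disc 1: 1200 + 550 = 1750
  disc 2: 1050 + 400 + 300 = 1750
  disc 3: 300 + 250 + 250 = 800
This matches the lower bound, so 3 is optimal.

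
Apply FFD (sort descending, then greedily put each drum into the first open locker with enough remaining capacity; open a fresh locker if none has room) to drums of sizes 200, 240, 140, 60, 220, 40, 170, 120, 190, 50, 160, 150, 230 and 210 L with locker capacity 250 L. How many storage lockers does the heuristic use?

11

Sorted descending: 240, 230, 220, 210, 200, 190, 170, 160, 150, 140, 120, 60, 50, 40.
  240 → locker 1 (new)  [load 240/250]
  230 → locker 2 (new)  [load 230/250]
  220 → locker 3 (new)  [load 220/250]
  210 → locker 4 (new)  [load 210/250]
  200 → locker 5 (new)  [load 200/250]
  190 → locker 6 (new)  [load 190/250]
  170 → locker 7 (new)  [load 170/250]
  160 → locker 8 (new)  [load 160/250]
  150 → locker 9 (new)  [load 150/250]
  140 → locker 10 (new)  [load 140/250]
  120 → locker 11 (new)  [load 120/250]
  60 → locker 6  [load 250/250]
  50 → locker 5  [load 250/250]
  40 → locker 4  [load 250/250]
11 storage lockers opened.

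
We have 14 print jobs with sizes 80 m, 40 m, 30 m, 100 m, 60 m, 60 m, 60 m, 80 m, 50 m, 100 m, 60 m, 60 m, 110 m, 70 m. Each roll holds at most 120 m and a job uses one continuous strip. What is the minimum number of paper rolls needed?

9

Total = 110 + 100 + 100 + 80 + 80 + 70 + 60 + 60 + 60 + 60 + 60 + 50 + 40 + 30 = 960 m.
Lower bound: ⌈960/120⌉ = 8 paper rolls.
A packing using 9 paper rolls:
  roll 1: 110 = 110
  roll 2: 100 = 100
  roll 3: 100 = 100
  roll 4: 80 + 40 = 120
  roll 5: 80 + 30 = 110
  roll 6: 70 + 50 = 120
  roll 7: 60 + 60 = 120
  roll 8: 60 + 60 = 120
  roll 9: 60 = 60
No arrangement into 8 paper rolls stays within capacity, so 9 is optimal.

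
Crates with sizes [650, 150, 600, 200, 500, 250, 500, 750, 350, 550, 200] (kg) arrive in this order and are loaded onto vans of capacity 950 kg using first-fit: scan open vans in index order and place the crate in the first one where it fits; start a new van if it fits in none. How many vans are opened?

6

  650 → van 1 (new)  [load 650/950]
  150 → van 1  [load 800/950]
  600 → van 2 (new)  [load 600/950]
  200 → van 2  [load 800/950]
  500 → van 3 (new)  [load 500/950]
  250 → van 3  [load 750/950]
  500 → van 4 (new)  [load 500/950]
  750 → van 5 (new)  [load 750/950]
  350 → van 4  [load 850/950]
  550 → van 6 (new)  [load 550/950]
  200 → van 3  [load 950/950]
6 vans opened.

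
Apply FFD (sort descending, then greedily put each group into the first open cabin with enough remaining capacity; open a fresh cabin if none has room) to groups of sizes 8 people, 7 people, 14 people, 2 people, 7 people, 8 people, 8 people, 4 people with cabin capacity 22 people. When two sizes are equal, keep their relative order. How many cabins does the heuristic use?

3

Sorted descending: 14, 8, 8, 8, 7, 7, 4, 2.
  14 → cabin 1 (new)  [load 14/22]
  8 → cabin 1  [load 22/22]
  8 → cabin 2 (new)  [load 8/22]
  8 → cabin 2  [load 16/22]
  7 → cabin 3 (new)  [load 7/22]
  7 → cabin 3  [load 14/22]
  4 → cabin 2  [load 20/22]
  2 → cabin 2  [load 22/22]
3 cabins opened.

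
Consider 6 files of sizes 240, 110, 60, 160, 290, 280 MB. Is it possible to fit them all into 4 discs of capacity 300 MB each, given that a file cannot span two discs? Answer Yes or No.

A valid assignment using 4 discs:
  disc 1: 290 = 290
  disc 2: 280 = 280
  disc 3: 240 + 60 = 300
  disc 4: 160 + 110 = 270
Every load is within 300 MB, so 4 discs suffice.

Yes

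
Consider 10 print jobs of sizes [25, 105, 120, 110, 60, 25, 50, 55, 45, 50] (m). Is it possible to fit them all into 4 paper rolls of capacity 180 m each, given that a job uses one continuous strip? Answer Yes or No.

Yes

A valid assignment using 4 paper rolls:
  roll 1: 120 + 60 = 180
  roll 2: 110 + 55 = 165
  roll 3: 105 + 50 + 25 = 180
  roll 4: 50 + 45 + 25 = 120
Every load is within 180 m, so 4 paper rolls suffice.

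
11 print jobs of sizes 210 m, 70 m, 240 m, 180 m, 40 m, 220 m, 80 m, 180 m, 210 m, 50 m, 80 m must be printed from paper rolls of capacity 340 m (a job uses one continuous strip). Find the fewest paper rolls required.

Total = 240 + 220 + 210 + 210 + 180 + 180 + 80 + 80 + 70 + 50 + 40 = 1560 m.
Lower bound: ⌈1560/340⌉ = 5 paper rolls.
Also, 6 print jobs each exceed 170 m, and no two of those can share a roll, so at least 6 paper rolls are needed.
A packing using 6 paper rolls:
  roll 1: 240 + 80 = 320
  roll 2: 220 + 80 + 40 = 340
  roll 3: 210 + 70 + 50 = 330
  roll 4: 210 = 210
  roll 5: 180 = 180
  roll 6: 180 = 180
This matches the lower bound, so 6 is optimal.

6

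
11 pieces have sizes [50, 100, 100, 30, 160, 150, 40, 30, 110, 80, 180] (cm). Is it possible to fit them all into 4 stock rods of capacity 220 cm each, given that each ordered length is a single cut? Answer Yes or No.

Total = 1030 cm; ⌈1030/220⌉ = 5.
At least 5 stock rods are required, but only 4 are allowed.

No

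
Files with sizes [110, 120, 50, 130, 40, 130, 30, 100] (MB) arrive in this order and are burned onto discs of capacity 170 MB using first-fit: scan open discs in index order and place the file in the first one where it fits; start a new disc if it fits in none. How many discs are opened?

  110 → disc 1 (new)  [load 110/170]
  120 → disc 2 (new)  [load 120/170]
  50 → disc 1  [load 160/170]
  130 → disc 3 (new)  [load 130/170]
  40 → disc 2  [load 160/170]
  130 → disc 4 (new)  [load 130/170]
  30 → disc 3  [load 160/170]
  100 → disc 5 (new)  [load 100/170]
5 discs opened.

5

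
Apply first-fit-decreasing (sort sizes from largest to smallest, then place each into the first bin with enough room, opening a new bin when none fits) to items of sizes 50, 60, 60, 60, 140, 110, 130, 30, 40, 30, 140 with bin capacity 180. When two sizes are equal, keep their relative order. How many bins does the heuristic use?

5

Sorted descending: 140, 140, 130, 110, 60, 60, 60, 50, 40, 30, 30.
  140 → bin 1 (new)  [load 140/180]
  140 → bin 2 (new)  [load 140/180]
  130 → bin 3 (new)  [load 130/180]
  110 → bin 4 (new)  [load 110/180]
  60 → bin 4  [load 170/180]
  60 → bin 5 (new)  [load 60/180]
  60 → bin 5  [load 120/180]
  50 → bin 3  [load 180/180]
  40 → bin 1  [load 180/180]
  30 → bin 2  [load 170/180]
  30 → bin 5  [load 150/180]
5 bins opened.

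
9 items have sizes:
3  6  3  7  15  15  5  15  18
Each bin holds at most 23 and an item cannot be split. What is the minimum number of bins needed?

Total = 18 + 15 + 15 + 15 + 7 + 6 + 5 + 3 + 3 = 87.
Lower bound: ⌈87/23⌉ = 4 bins.
A packing using 4 bins:
  bin 1: 18 + 5 = 23
  bin 2: 15 + 7 = 22
  bin 3: 15 + 6 = 21
  bin 4: 15 + 3 + 3 = 21
This matches the lower bound, so 4 is optimal.

4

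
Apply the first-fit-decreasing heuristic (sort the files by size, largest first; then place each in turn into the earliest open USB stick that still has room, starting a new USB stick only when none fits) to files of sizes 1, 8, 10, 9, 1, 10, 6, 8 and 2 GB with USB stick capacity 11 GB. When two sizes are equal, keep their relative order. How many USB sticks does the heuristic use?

6

Sorted descending: 10, 10, 9, 8, 8, 6, 2, 1, 1.
  10 → USB stick 1 (new)  [load 10/11]
  10 → USB stick 2 (new)  [load 10/11]
  9 → USB stick 3 (new)  [load 9/11]
  8 → USB stick 4 (new)  [load 8/11]
  8 → USB stick 5 (new)  [load 8/11]
  6 → USB stick 6 (new)  [load 6/11]
  2 → USB stick 3  [load 11/11]
  1 → USB stick 1  [load 11/11]
  1 → USB stick 2  [load 11/11]
6 USB sticks opened.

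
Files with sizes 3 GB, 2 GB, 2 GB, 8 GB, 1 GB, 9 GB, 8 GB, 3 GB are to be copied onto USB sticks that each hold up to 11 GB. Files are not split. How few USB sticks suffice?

Total = 9 + 8 + 8 + 3 + 3 + 2 + 2 + 1 = 36 GB.
Lower bound: ⌈36/11⌉ = 4 USB sticks.
A packing using 4 USB sticks:
  USB stick 1: 9 + 2 = 11
  USB stick 2: 8 + 3 = 11
  USB stick 3: 8 + 3 = 11
  USB stick 4: 2 + 1 = 3
This matches the lower bound, so 4 is optimal.

4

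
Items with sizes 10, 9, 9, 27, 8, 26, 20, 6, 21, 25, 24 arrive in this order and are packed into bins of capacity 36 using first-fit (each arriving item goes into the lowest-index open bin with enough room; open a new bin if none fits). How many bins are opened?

7

  10 → bin 1 (new)  [load 10/36]
  9 → bin 1  [load 19/36]
  9 → bin 1  [load 28/36]
  27 → bin 2 (new)  [load 27/36]
  8 → bin 1  [load 36/36]
  26 → bin 3 (new)  [load 26/36]
  20 → bin 4 (new)  [load 20/36]
  6 → bin 2  [load 33/36]
  21 → bin 5 (new)  [load 21/36]
  25 → bin 6 (new)  [load 25/36]
  24 → bin 7 (new)  [load 24/36]
7 bins opened.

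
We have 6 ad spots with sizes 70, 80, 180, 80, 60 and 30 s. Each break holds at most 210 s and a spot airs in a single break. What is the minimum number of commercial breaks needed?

3

Total = 180 + 80 + 80 + 70 + 60 + 30 = 500 s.
Lower bound: ⌈500/210⌉ = 3 commercial breaks.
A packing using 3 commercial breaks:
  break 1: 180 + 30 = 210
  break 2: 80 + 80 = 160
  break 3: 70 + 60 = 130
This matches the lower bound, so 3 is optimal.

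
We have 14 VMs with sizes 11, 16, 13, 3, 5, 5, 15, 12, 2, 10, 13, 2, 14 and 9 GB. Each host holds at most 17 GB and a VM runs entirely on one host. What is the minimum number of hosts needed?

9

Total = 16 + 15 + 14 + 13 + 13 + 12 + 11 + 10 + 9 + 5 + 5 + 3 + 2 + 2 = 130 GB.
Lower bound: ⌈130/17⌉ = 8 hosts.
Also, 9 VMs each exceed 17/2 GB, and no two of those can share a host, so at least 9 hosts are needed.
A packing using 9 hosts:
  host 1: 16 = 16
  host 2: 15 + 2 = 17
  host 3: 14 + 3 = 17
  host 4: 13 + 2 = 15
  host 5: 13 = 13
  host 6: 12 + 5 = 17
  host 7: 11 + 5 = 16
  host 8: 10 = 10
  host 9: 9 = 9
This matches the lower bound, so 9 is optimal.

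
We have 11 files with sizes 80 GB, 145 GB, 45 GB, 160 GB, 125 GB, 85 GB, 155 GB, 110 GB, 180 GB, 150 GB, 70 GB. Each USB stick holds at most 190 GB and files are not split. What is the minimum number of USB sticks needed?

8

Total = 180 + 160 + 155 + 150 + 145 + 125 + 110 + 85 + 80 + 70 + 45 = 1305 GB.
Lower bound: ⌈1305/190⌉ = 7 USB sticks.
A packing using 8 USB sticks:
  USB stick 1: 180 = 180
  USB stick 2: 160 = 160
  USB stick 3: 155 = 155
  USB stick 4: 150 = 150
  USB stick 5: 145 + 45 = 190
  USB stick 6: 125 = 125
  USB stick 7: 110 + 80 = 190
  USB stick 8: 85 + 70 = 155
No arrangement into 7 USB sticks stays within capacity, so 8 is optimal.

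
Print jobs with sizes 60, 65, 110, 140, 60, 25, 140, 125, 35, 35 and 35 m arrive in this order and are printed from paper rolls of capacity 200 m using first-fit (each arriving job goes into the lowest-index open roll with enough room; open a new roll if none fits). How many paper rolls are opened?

5

  60 → roll 1 (new)  [load 60/200]
  65 → roll 1  [load 125/200]
  110 → roll 2 (new)  [load 110/200]
  140 → roll 3 (new)  [load 140/200]
  60 → roll 1  [load 185/200]
  25 → roll 2  [load 135/200]
  140 → roll 4 (new)  [load 140/200]
  125 → roll 5 (new)  [load 125/200]
  35 → roll 2  [load 170/200]
  35 → roll 3  [load 175/200]
  35 → roll 4  [load 175/200]
5 paper rolls opened.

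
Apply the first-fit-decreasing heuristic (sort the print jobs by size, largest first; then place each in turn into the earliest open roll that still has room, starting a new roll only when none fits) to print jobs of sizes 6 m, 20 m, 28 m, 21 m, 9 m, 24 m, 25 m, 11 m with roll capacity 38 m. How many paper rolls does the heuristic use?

Sorted descending: 28, 25, 24, 21, 20, 11, 9, 6.
  28 → roll 1 (new)  [load 28/38]
  25 → roll 2 (new)  [load 25/38]
  24 → roll 3 (new)  [load 24/38]
  21 → roll 4 (new)  [load 21/38]
  20 → roll 5 (new)  [load 20/38]
  11 → roll 2  [load 36/38]
  9 → roll 1  [load 37/38]
  6 → roll 3  [load 30/38]
5 paper rolls opened.

5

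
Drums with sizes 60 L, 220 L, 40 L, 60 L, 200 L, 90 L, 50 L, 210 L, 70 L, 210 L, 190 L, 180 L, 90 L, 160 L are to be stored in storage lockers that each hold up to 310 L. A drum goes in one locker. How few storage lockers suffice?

7

Total = 220 + 210 + 210 + 200 + 190 + 180 + 160 + 90 + 90 + 70 + 60 + 60 + 50 + 40 = 1830 L.
Lower bound: ⌈1830/310⌉ = 6 storage lockers.
Also, 7 drums each exceed 155 L, and no two of those can share a locker, so at least 7 storage lockers are needed.
A packing using 7 storage lockers:
  locker 1: 220 + 90 = 310
  locker 2: 210 + 90 = 300
  locker 3: 210 + 70 = 280
  locker 4: 200 + 60 + 50 = 310
  locker 5: 190 + 60 + 40 = 290
  locker 6: 180 = 180
  locker 7: 160 = 160
This matches the lower bound, so 7 is optimal.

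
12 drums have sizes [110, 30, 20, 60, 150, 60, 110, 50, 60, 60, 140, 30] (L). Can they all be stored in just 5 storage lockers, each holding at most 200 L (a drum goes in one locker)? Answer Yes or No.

Yes

A valid assignment using 5 storage lockers:
  locker 1: 150 + 50 = 200
  locker 2: 140 + 60 = 200
  locker 3: 110 + 60 + 30 = 200
  locker 4: 110 + 60 + 30 = 200
  locker 5: 60 + 20 = 80
Every load is within 200 L, so 5 storage lockers suffice.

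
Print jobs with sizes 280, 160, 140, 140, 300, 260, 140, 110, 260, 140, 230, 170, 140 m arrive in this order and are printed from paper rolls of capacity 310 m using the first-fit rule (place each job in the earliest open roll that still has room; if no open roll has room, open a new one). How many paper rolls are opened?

9

  280 → roll 1 (new)  [load 280/310]
  160 → roll 2 (new)  [load 160/310]
  140 → roll 2  [load 300/310]
  140 → roll 3 (new)  [load 140/310]
  300 → roll 4 (new)  [load 300/310]
  260 → roll 5 (new)  [load 260/310]
  140 → roll 3  [load 280/310]
  110 → roll 6 (new)  [load 110/310]
  260 → roll 7 (new)  [load 260/310]
  140 → roll 6  [load 250/310]
  230 → roll 8 (new)  [load 230/310]
  170 → roll 9 (new)  [load 170/310]
  140 → roll 9  [load 310/310]
9 paper rolls opened.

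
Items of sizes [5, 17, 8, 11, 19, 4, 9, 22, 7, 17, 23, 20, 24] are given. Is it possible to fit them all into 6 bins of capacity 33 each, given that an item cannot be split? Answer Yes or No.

No

Total = 186; ⌈186/33⌉ = 6.
7 items each exceed half the capacity and cannot share a bin, forcing at least 7 bins.
At least 7 bins are required, but only 6 are allowed.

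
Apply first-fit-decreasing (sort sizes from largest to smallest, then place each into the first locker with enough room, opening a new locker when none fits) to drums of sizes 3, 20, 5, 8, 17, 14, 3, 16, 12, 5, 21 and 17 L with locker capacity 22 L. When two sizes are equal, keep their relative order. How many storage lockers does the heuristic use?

7

Sorted descending: 21, 20, 17, 17, 16, 14, 12, 8, 5, 5, 3, 3.
  21 → locker 1 (new)  [load 21/22]
  20 → locker 2 (new)  [load 20/22]
  17 → locker 3 (new)  [load 17/22]
  17 → locker 4 (new)  [load 17/22]
  16 → locker 5 (new)  [load 16/22]
  14 → locker 6 (new)  [load 14/22]
  12 → locker 7 (new)  [load 12/22]
  8 → locker 6  [load 22/22]
  5 → locker 3  [load 22/22]
  5 → locker 4  [load 22/22]
  3 → locker 5  [load 19/22]
  3 → locker 5  [load 22/22]
7 storage lockers opened.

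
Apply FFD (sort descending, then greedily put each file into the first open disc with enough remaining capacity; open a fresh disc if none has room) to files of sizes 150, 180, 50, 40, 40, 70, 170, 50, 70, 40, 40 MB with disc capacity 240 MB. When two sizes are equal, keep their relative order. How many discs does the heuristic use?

4

Sorted descending: 180, 170, 150, 70, 70, 50, 50, 40, 40, 40, 40.
  180 → disc 1 (new)  [load 180/240]
  170 → disc 2 (new)  [load 170/240]
  150 → disc 3 (new)  [load 150/240]
  70 → disc 2  [load 240/240]
  70 → disc 3  [load 220/240]
  50 → disc 1  [load 230/240]
  50 → disc 4 (new)  [load 50/240]
  40 → disc 4  [load 90/240]
  40 → disc 4  [load 130/240]
  40 → disc 4  [load 170/240]
  40 → disc 4  [load 210/240]
4 discs opened.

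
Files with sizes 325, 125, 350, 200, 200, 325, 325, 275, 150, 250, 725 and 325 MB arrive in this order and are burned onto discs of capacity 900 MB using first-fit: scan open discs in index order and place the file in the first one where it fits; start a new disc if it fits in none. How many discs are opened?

5

  325 → disc 1 (new)  [load 325/900]
  125 → disc 1  [load 450/900]
  350 → disc 1  [load 800/900]
  200 → disc 2 (new)  [load 200/900]
  200 → disc 2  [load 400/900]
  325 → disc 2  [load 725/900]
  325 → disc 3 (new)  [load 325/900]
  275 → disc 3  [load 600/900]
  150 → disc 2  [load 875/900]
  250 → disc 3  [load 850/900]
  725 → disc 4 (new)  [load 725/900]
  325 → disc 5 (new)  [load 325/900]
5 discs opened.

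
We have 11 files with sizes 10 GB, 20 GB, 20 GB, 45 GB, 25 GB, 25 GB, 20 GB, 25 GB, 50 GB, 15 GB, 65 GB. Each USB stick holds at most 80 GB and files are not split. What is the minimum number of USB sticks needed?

Total = 65 + 50 + 45 + 25 + 25 + 25 + 20 + 20 + 20 + 15 + 10 = 320 GB.
Lower bound: ⌈320/80⌉ = 4 USB sticks.
A packing using 5 USB sticks:
  USB stick 1: 65 + 15 = 80
  USB stick 2: 50 + 25 = 75
  USB stick 3: 45 + 25 + 10 = 80
  USB stick 4: 25 + 20 + 20 = 65
  USB stick 5: 20 = 20
No arrangement into 4 USB sticks stays within capacity, so 5 is optimal.

5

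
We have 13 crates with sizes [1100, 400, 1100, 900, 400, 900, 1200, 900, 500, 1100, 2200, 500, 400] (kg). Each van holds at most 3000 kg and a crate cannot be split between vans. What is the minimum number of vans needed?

4

Total = 2200 + 1200 + 1100 + 1100 + 1100 + 900 + 900 + 900 + 500 + 500 + 400 + 400 + 400 = 11600 kg.
Lower bound: ⌈11600/3000⌉ = 4 vans.
A packing using 4 vans:
  van 1: 2200 + 400 + 400 = 3000
  van 2: 1200 + 1100 + 500 = 2800
  van 3: 1100 + 900 + 900 = 2900
  van 4: 1100 + 900 + 500 + 400 = 2900
This matches the lower bound, so 4 is optimal.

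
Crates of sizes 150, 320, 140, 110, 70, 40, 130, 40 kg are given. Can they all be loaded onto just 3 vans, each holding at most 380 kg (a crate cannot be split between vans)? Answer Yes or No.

Yes

A valid assignment using 3 vans:
  van 1: 320 + 40 = 360
  van 2: 150 + 140 + 70 = 360
  van 3: 130 + 110 + 40 = 280
Every load is within 380 kg, so 3 vans suffice.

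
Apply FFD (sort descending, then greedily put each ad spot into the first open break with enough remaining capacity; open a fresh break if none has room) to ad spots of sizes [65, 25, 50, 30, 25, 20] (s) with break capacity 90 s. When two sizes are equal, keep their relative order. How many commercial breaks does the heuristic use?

Sorted descending: 65, 50, 30, 25, 25, 20.
  65 → break 1 (new)  [load 65/90]
  50 → break 2 (new)  [load 50/90]
  30 → break 2  [load 80/90]
  25 → break 1  [load 90/90]
  25 → break 3 (new)  [load 25/90]
  20 → break 3  [load 45/90]
3 commercial breaks opened.

3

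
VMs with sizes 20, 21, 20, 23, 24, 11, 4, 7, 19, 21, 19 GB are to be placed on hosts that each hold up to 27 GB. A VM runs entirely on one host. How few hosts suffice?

9

Total = 24 + 23 + 21 + 21 + 20 + 20 + 19 + 19 + 11 + 7 + 4 = 189 GB.
Lower bound: ⌈189/27⌉ = 7 hosts.
Also, 8 VMs each exceed 27/2 GB, and no two of those can share a host, so at least 8 hosts are needed.
A packing using 9 hosts:
  host 1: 24 = 24
  host 2: 23 + 4 = 27
  host 3: 21 = 21
  host 4: 21 = 21
  host 5: 20 + 7 = 27
  host 6: 20 = 20
  host 7: 19 = 19
  host 8: 19 = 19
  host 9: 11 = 11
No arrangement into 8 hosts stays within capacity, so 9 is optimal.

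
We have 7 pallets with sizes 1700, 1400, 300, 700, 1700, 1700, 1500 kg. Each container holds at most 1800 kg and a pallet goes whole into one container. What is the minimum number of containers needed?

6

Total = 1700 + 1700 + 1700 + 1500 + 1400 + 700 + 300 = 9000 kg.
Lower bound: ⌈9000/1800⌉ = 5 containers.
A packing using 6 containers:
  container 1: 1700 = 1700
  container 2: 1700 = 1700
  container 3: 1700 = 1700
  container 4: 1500 + 300 = 1800
  container 5: 1400 = 1400
  container 6: 700 = 700
No arrangement into 5 containers stays within capacity, so 6 is optimal.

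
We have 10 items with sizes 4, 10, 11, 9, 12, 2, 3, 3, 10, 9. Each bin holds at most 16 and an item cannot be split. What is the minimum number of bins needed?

Total = 12 + 11 + 10 + 10 + 9 + 9 + 4 + 3 + 3 + 2 = 73.
Lower bound: ⌈73/16⌉ = 5 bins.
Also, 6 items each exceed 8, and no two of those can share a bin, so at least 6 bins are needed.
A packing using 6 bins:
  bin 1: 12 + 4 = 16
  bin 2: 11 + 3 + 2 = 16
  bin 3: 10 + 3 = 13
  bin 4: 10 = 10
  bin 5: 9 = 9
  bin 6: 9 = 9
This matches the lower bound, so 6 is optimal.

6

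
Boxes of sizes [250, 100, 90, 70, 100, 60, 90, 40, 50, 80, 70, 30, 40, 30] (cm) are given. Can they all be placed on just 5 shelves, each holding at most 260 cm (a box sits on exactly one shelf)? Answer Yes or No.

Yes

A valid assignment using 5 shelves:
  shelf 1: 250 = 250
  shelf 2: 100 + 100 + 60 = 260
  shelf 3: 90 + 90 + 80 = 260
  shelf 4: 70 + 70 + 50 + 40 + 30 = 260
  shelf 5: 40 + 30 = 70
Every load is within 260 cm, so 5 shelves suffice.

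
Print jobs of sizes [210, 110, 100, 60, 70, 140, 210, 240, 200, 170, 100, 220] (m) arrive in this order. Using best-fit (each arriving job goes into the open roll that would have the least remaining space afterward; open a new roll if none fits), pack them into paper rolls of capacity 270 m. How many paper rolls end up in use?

8

  210 → roll 1 (new)  [load 210/270]
  110 → roll 2 (new)  [load 110/270]
  100 → roll 2  [load 210/270]
  60 → roll 1  [load 270/270]
  70 → roll 3 (new)  [load 70/270]
  140 → roll 3  [load 210/270]
  210 → roll 4 (new)  [load 210/270]
  240 → roll 5 (new)  [load 240/270]
  200 → roll 6 (new)  [load 200/270]
  170 → roll 7 (new)  [load 170/270]
  100 → roll 7  [load 270/270]
  220 → roll 8 (new)  [load 220/270]
8 paper rolls opened.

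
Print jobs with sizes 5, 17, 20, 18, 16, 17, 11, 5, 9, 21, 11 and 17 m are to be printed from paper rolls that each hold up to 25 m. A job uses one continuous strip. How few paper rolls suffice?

Total = 21 + 20 + 18 + 17 + 17 + 17 + 16 + 11 + 11 + 9 + 5 + 5 = 167 m.
Lower bound: ⌈167/25⌉ = 7 paper rolls.
A packing using 8 paper rolls:
  roll 1: 21 = 21
  roll 2: 20 + 5 = 25
  roll 3: 18 + 5 = 23
  roll 4: 17 = 17
  roll 5: 17 = 17
  roll 6: 17 = 17
  roll 7: 16 + 9 = 25
  roll 8: 11 + 11 = 22
No arrangement into 7 paper rolls stays within capacity, so 8 is optimal.

8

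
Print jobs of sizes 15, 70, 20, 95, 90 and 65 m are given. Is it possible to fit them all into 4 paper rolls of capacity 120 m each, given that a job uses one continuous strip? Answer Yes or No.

Yes

A valid assignment using 4 paper rolls:
  roll 1: 95 + 20 = 115
  roll 2: 90 + 15 = 105
  roll 3: 70 = 70
  roll 4: 65 = 65
Every load is within 120 m, so 4 paper rolls suffice.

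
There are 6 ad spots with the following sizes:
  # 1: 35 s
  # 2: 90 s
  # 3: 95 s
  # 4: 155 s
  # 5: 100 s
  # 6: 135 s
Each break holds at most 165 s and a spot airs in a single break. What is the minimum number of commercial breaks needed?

5

Total = 155 + 135 + 100 + 95 + 90 + 35 = 610 s.
Lower bound: ⌈610/165⌉ = 4 commercial breaks.
Also, 5 ad spots each exceed 165/2 s, and no two of those can share a break, so at least 5 commercial breaks are needed.
A packing using 5 commercial breaks:
  break 1: 155 = 155
  break 2: 135 = 135
  break 3: 100 + 35 = 135
  break 4: 95 = 95
  break 5: 90 = 90
This matches the lower bound, so 5 is optimal.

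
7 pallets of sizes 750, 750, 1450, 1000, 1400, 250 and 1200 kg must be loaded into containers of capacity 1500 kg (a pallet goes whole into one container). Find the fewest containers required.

5

Total = 1450 + 1400 + 1200 + 1000 + 750 + 750 + 250 = 6800 kg.
Lower bound: ⌈6800/1500⌉ = 5 containers.
A packing using 5 containers:
  container 1: 1450 = 1450
  container 2: 1400 = 1400
  container 3: 1200 + 250 = 1450
  container 4: 1000 = 1000
  container 5: 750 + 750 = 1500
This matches the lower bound, so 5 is optimal.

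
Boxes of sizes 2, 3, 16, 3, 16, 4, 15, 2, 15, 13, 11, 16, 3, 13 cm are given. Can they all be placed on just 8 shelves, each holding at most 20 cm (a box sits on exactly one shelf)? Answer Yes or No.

A valid assignment using 8 shelves:
  shelf 1: 16 + 4 = 20
  shelf 2: 16 + 3 = 19
  shelf 3: 16 + 3 = 19
  shelf 4: 15 + 3 + 2 = 20
  shelf 5: 15 + 2 = 17
  shelf 6: 13 = 13
  shelf 7: 13 = 13
  shelf 8: 11 = 11
Every load is within 20 cm, so 8 shelves suffice.

Yes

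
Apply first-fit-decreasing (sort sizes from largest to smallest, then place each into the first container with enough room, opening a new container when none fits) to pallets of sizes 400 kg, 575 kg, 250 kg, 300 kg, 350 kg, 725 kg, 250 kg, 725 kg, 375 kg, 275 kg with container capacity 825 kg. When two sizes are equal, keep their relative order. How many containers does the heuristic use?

6

Sorted descending: 725, 725, 575, 400, 375, 350, 300, 275, 250, 250.
  725 → container 1 (new)  [load 725/825]
  725 → container 2 (new)  [load 725/825]
  575 → container 3 (new)  [load 575/825]
  400 → container 4 (new)  [load 400/825]
  375 → container 4  [load 775/825]
  350 → container 5 (new)  [load 350/825]
  300 → container 5  [load 650/825]
  275 → container 6 (new)  [load 275/825]
  250 → container 3  [load 825/825]
  250 → container 6  [load 525/825]
6 containers opened.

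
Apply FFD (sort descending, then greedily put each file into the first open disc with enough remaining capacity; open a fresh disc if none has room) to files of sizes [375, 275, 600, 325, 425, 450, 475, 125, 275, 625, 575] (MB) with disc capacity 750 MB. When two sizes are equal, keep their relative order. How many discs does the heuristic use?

Sorted descending: 625, 600, 575, 475, 450, 425, 375, 325, 275, 275, 125.
  625 → disc 1 (new)  [load 625/750]
  600 → disc 2 (new)  [load 600/750]
  575 → disc 3 (new)  [load 575/750]
  475 → disc 4 (new)  [load 475/750]
  450 → disc 5 (new)  [load 450/750]
  425 → disc 6 (new)  [load 425/750]
  375 → disc 7 (new)  [load 375/750]
  325 → disc 6  [load 750/750]
  275 → disc 4  [load 750/750]
  275 → disc 5  [load 725/750]
  125 → disc 1  [load 750/750]
7 discs opened.

7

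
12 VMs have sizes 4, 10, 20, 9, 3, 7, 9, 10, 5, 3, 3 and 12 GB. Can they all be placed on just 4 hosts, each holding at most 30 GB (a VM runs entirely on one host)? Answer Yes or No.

A valid assignment using 4 hosts:
  host 1: 20 + 10 = 30
  host 2: 12 + 10 + 7 = 29
  host 3: 9 + 9 + 5 + 4 + 3 = 30
  host 4: 3 + 3 = 6
Every load is within 30 GB, so 4 hosts suffice.

Yes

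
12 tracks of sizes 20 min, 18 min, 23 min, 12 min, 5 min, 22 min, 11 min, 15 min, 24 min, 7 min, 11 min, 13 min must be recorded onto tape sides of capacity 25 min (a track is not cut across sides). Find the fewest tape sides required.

Total = 24 + 23 + 22 + 20 + 18 + 15 + 13 + 12 + 11 + 11 + 7 + 5 = 181 min.
Lower bound: ⌈181/25⌉ = 8 tape sides.
A packing using 8 tape sides:
  side 1: 24 = 24
  side 2: 23 = 23
  side 3: 22 = 22
  side 4: 20 + 5 = 25
  side 5: 18 + 7 = 25
  side 6: 15 = 15
  side 7: 13 + 12 = 25
  side 8: 11 + 11 = 22
This matches the lower bound, so 8 is optimal.

8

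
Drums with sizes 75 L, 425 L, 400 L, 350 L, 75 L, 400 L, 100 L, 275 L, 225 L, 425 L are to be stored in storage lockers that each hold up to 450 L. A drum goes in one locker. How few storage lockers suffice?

Total = 425 + 425 + 400 + 400 + 350 + 275 + 225 + 100 + 75 + 75 = 2750 L.
Lower bound: ⌈2750/450⌉ = 7 storage lockers.
A packing using 7 storage lockers:
  locker 1: 425 = 425
  locker 2: 425 = 425
  locker 3: 400 = 400
  locker 4: 400 = 400
  locker 5: 350 + 100 = 450
  locker 6: 275 + 75 + 75 = 425
  locker 7: 225 = 225
This matches the lower bound, so 7 is optimal.

7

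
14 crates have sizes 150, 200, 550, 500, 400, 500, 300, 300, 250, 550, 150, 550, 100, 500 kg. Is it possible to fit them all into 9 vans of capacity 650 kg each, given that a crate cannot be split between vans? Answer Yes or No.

Yes

A valid assignment using 9 vans:
  van 1: 550 + 100 = 650
  van 2: 550 = 550
  van 3: 550 = 550
  van 4: 500 + 150 = 650
  van 5: 500 + 150 = 650
  van 6: 500 = 500
  van 7: 400 + 250 = 650
  van 8: 300 + 300 = 600
  van 9: 200 = 200
Every load is within 650 kg, so 9 vans suffice.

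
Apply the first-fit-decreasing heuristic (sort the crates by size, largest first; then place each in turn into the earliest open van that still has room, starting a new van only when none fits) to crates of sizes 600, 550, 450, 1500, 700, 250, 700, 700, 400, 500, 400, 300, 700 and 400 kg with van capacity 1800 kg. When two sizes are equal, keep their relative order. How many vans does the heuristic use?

5

Sorted descending: 1500, 700, 700, 700, 700, 600, 550, 500, 450, 400, 400, 400, 300, 250.
  1500 → van 1 (new)  [load 1500/1800]
  700 → van 2 (new)  [load 700/1800]
  700 → van 2  [load 1400/1800]
  700 → van 3 (new)  [load 700/1800]
  700 → van 3  [load 1400/1800]
  600 → van 4 (new)  [load 600/1800]
  550 → van 4  [load 1150/1800]
  500 → van 4  [load 1650/1800]
  450 → van 5 (new)  [load 450/1800]
  400 → van 2  [load 1800/1800]
  400 → van 3  [load 1800/1800]
  400 → van 5  [load 850/1800]
  300 → van 1  [load 1800/1800]
  250 → van 5  [load 1100/1800]
5 vans opened.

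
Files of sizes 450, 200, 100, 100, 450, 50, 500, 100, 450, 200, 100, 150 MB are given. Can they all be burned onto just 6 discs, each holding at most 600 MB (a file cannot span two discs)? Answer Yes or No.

Yes

A valid assignment using 5 discs:
  disc 1: 500 + 100 = 600
  disc 2: 450 + 150 = 600
  disc 3: 450 + 100 + 50 = 600
  disc 4: 450 + 100 = 550
  disc 5: 200 + 200 + 100 = 500
That uses only 5 ≤ 6, so 6 discs are enough.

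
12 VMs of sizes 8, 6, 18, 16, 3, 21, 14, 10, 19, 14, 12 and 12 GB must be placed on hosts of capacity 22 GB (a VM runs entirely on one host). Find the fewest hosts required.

Total = 21 + 19 + 18 + 16 + 14 + 14 + 12 + 12 + 10 + 8 + 6 + 3 = 153 GB.
Lower bound: ⌈153/22⌉ = 7 hosts.
Also, 8 VMs each exceed 11 GB, and no two of those can share a host, so at least 8 hosts are needed.
A packing using 8 hosts:
  host 1: 21 = 21
  host 2: 19 + 3 = 22
  host 3: 18 = 18
  host 4: 16 + 6 = 22
  host 5: 14 + 8 = 22
  host 6: 14 = 14
  host 7: 12 + 10 = 22
  host 8: 12 = 12
This matches the lower bound, so 8 is optimal.

8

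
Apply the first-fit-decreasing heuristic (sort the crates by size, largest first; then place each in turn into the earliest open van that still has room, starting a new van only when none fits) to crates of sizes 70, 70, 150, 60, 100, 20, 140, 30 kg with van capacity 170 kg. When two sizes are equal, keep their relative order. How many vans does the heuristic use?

Sorted descending: 150, 140, 100, 70, 70, 60, 30, 20.
  150 → van 1 (new)  [load 150/170]
  140 → van 2 (new)  [load 140/170]
  100 → van 3 (new)  [load 100/170]
  70 → van 3  [load 170/170]
  70 → van 4 (new)  [load 70/170]
  60 → van 4  [load 130/170]
  30 → van 2  [load 170/170]
  20 → van 1  [load 170/170]
4 vans opened.

4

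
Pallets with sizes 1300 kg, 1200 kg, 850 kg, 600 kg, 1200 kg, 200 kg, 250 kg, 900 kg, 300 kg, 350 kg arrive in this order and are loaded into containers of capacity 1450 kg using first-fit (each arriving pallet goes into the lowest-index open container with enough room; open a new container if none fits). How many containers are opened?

  1300 → container 1 (new)  [load 1300/1450]
  1200 → container 2 (new)  [load 1200/1450]
  850 → container 3 (new)  [load 850/1450]
  600 → container 3  [load 1450/1450]
  1200 → container 4 (new)  [load 1200/1450]
  200 → container 2  [load 1400/1450]
  250 → container 4  [load 1450/1450]
  900 → container 5 (new)  [load 900/1450]
  300 → container 5  [load 1200/1450]
  350 → container 6 (new)  [load 350/1450]
6 containers opened.

6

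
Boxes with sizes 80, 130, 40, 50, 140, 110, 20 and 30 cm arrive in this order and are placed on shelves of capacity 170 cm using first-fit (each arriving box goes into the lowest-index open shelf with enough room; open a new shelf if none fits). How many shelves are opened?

4

  80 → shelf 1 (new)  [load 80/170]
  130 → shelf 2 (new)  [load 130/170]
  40 → shelf 1  [load 120/170]
  50 → shelf 1  [load 170/170]
  140 → shelf 3 (new)  [load 140/170]
  110 → shelf 4 (new)  [load 110/170]
  20 → shelf 2  [load 150/170]
  30 → shelf 3  [load 170/170]
4 shelves opened.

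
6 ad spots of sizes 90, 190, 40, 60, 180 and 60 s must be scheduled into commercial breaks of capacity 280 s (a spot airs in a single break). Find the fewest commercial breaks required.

3

Total = 190 + 180 + 90 + 60 + 60 + 40 = 620 s.
Lower bound: ⌈620/280⌉ = 3 commercial breaks.
A packing using 3 commercial breaks:
  break 1: 190 + 90 = 280
  break 2: 180 + 60 + 40 = 280
  break 3: 60 = 60
This matches the lower bound, so 3 is optimal.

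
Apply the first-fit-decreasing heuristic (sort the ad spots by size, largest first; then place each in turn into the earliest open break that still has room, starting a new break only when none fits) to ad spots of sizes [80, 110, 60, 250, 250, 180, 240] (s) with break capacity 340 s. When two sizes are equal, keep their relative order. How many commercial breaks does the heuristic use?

Sorted descending: 250, 250, 240, 180, 110, 80, 60.
  250 → break 1 (new)  [load 250/340]
  250 → break 2 (new)  [load 250/340]
  240 → break 3 (new)  [load 240/340]
  180 → break 4 (new)  [load 180/340]
  110 → break 4  [load 290/340]
  80 → break 1  [load 330/340]
  60 → break 2  [load 310/340]
4 commercial breaks opened.

4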